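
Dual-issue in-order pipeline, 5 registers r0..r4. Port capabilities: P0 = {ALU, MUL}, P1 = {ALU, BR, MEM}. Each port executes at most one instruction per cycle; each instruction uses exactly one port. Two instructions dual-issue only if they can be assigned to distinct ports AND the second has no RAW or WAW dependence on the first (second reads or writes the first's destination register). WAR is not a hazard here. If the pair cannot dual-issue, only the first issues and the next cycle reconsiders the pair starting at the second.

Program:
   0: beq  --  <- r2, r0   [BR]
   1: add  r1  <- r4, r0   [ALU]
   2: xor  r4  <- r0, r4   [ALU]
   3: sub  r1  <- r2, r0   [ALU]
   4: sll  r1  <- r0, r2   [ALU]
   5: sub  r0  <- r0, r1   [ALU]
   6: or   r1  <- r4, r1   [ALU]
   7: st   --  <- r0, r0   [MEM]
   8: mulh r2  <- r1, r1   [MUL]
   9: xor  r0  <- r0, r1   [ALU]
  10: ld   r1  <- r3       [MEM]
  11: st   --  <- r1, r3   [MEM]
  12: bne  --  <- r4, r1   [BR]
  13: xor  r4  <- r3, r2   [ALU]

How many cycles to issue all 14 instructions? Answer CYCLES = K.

[0] i0+i1  beq/add  -- dual
[1] i2+i3  xor/sub  -- dual
[2] i4  sll  -- RAW r1
[3] i5+i6  sub/or  -- dual
[4] i7+i8  st/mulh  -- dual
[5] i9+i10  xor/ld  -- dual
[6] i11  st  -- no-port MEM/BR
[7] i12+i13  bne/xor  -- dual

CYCLES = 8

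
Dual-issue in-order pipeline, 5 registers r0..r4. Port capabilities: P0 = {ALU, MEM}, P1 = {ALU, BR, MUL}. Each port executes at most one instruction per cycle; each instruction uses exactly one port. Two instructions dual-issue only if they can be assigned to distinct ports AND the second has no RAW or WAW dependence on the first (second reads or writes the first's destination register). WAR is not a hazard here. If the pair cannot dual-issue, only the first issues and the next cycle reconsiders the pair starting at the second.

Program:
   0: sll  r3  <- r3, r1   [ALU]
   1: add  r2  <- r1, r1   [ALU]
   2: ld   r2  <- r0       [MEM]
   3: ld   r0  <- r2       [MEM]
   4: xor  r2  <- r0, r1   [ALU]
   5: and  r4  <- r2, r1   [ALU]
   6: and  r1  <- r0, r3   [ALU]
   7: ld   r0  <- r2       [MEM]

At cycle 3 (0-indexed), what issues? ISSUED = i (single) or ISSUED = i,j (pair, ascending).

  cy0 -> i0,i1 (sll.ALU/add.ALU) 2-wide
  cy1 -> i2 (ld.MEM) no-port MEM/MEM
  cy2 -> i3 (ld.MEM) RAW r0
  cy3 -> i4 (xor.ALU) RAW r2
  cy4 -> i5,i6 (and.ALU/and.ALU) 2-wide
  cy5 -> i7 (ld.MEM) tail

ISSUED = 4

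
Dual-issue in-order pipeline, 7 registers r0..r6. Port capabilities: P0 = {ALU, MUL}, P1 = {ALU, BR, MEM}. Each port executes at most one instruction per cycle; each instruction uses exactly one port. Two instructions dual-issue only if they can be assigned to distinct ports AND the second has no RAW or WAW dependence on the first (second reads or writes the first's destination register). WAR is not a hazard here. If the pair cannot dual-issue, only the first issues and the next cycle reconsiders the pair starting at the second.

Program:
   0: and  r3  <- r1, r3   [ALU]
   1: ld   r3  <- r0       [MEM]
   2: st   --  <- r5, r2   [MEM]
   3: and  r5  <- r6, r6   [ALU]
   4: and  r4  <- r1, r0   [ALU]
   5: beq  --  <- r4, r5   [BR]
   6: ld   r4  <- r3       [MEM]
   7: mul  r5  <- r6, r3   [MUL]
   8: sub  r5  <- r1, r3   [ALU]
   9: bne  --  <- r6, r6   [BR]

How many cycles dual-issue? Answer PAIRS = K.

PAIRS = 3

#0 head=0: and.ALU i0 WAW r3
#1 head=1: ld.MEM i1 no-port MEM/MEM
#2 head=2: st.MEM/and.ALU i2&i3 pair
#3 head=4: and.ALU i4 RAW r4
#4 head=5: beq.BR i5 no-port BR/MEM
#5 head=6: ld.MEM/mul.MUL i6&i7 pair
#6 head=8: sub.ALU/bne.BR i8&i9 pair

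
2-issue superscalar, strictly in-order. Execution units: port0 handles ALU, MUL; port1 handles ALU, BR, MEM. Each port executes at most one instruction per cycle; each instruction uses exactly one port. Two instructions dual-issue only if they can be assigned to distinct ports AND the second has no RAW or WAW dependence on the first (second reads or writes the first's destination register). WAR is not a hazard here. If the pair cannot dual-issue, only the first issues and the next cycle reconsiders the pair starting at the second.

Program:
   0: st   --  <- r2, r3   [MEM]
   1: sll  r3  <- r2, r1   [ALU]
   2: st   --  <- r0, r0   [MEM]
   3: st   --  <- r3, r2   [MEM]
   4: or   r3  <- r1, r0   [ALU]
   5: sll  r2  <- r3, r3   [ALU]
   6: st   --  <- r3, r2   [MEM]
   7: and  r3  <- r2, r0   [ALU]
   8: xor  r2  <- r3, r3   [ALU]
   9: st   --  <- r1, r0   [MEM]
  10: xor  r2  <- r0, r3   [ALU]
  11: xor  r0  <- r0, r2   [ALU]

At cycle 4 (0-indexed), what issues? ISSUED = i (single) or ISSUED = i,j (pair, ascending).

0. st.MEM/sll.ALU @i0+i1  | 2-wide
1. st.MEM @i2  | no-port MEM/MEM
2. st.MEM/or.ALU @i3+i4  | 2-wide
3. sll.ALU @i5  | RAW r2
4. st.MEM/and.ALU @i6+i7  | 2-wide
5. xor.ALU/st.MEM @i8+i9  | 2-wide
6. xor.ALU @i10  | RAW r2
7. xor.ALU @i11  | tail

ISSUED = 6,7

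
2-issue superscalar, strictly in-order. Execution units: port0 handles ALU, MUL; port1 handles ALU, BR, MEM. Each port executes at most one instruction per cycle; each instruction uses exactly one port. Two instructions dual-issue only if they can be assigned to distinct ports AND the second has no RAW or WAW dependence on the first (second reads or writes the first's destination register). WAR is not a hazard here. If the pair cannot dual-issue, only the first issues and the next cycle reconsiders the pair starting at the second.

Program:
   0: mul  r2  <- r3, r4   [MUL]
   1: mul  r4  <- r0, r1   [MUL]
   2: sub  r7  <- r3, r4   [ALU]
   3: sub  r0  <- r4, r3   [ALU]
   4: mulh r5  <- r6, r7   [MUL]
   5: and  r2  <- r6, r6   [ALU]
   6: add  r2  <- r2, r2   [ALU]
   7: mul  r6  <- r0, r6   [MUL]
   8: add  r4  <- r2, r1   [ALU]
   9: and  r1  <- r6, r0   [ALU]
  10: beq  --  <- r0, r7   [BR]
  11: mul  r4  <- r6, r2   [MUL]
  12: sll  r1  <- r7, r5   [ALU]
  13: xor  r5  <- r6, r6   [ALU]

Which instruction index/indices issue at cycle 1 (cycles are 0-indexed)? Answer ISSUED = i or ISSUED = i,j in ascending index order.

t=0 i0:mul ; no-port MUL/MUL
t=1 i1:mul ; RAW r4
t=2 i2/i3:sub+sub ; dual
t=3 i4/i5:mulh+and ; dual
t=4 i6/i7:add+mul ; dual
t=5 i8/i9:add+and ; dual
t=6 i10/i11:beq+mul ; dual
t=7 i12/i13:sll+xor ; dual

ISSUED = 1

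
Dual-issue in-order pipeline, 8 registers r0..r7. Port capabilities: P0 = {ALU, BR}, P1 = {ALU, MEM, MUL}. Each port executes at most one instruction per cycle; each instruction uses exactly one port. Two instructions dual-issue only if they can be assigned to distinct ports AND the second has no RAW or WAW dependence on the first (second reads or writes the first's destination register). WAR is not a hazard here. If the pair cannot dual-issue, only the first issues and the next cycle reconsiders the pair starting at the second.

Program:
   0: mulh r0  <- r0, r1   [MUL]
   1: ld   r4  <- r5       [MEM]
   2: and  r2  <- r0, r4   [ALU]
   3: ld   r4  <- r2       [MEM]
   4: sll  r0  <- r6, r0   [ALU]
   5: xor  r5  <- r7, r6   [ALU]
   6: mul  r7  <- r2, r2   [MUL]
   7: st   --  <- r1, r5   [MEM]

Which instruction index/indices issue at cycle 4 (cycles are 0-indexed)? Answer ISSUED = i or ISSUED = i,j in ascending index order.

[0] i0  mulh  -- no-port MUL/MEM
[1] i1  ld  -- RAW r4
[2] i2  and  -- RAW r2
[3] i3+i4  ld sll  -- pair
[4] i5+i6  xor mul  -- pair
[5] i7  st  -- tail

ISSUED = 5,6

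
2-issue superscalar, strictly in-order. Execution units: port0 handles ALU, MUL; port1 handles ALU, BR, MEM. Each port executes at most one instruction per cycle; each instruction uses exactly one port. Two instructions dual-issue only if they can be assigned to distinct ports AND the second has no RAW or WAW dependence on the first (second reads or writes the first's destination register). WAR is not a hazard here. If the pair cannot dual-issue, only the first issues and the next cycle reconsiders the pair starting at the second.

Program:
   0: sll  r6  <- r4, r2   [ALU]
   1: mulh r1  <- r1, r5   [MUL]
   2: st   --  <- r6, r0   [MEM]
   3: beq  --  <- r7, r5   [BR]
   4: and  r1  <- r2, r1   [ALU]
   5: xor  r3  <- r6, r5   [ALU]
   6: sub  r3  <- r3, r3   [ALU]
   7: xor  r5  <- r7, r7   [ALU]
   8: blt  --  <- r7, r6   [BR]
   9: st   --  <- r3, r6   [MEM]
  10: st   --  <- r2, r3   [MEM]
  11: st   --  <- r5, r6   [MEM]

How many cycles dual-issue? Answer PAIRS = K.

0. sll mulh @i0&i1  | dual
1. st @i2  | no-port MEM/BR
2. beq and @i3&i4  | dual
3. xor @i5  | RAW+WAW r3
4. sub xor @i6&i7  | dual
5. blt @i8  | no-port BR/MEM
6. st @i9  | no-port MEM/MEM
7. st @i10  | no-port MEM/MEM
8. st @i11  | tail

PAIRS = 3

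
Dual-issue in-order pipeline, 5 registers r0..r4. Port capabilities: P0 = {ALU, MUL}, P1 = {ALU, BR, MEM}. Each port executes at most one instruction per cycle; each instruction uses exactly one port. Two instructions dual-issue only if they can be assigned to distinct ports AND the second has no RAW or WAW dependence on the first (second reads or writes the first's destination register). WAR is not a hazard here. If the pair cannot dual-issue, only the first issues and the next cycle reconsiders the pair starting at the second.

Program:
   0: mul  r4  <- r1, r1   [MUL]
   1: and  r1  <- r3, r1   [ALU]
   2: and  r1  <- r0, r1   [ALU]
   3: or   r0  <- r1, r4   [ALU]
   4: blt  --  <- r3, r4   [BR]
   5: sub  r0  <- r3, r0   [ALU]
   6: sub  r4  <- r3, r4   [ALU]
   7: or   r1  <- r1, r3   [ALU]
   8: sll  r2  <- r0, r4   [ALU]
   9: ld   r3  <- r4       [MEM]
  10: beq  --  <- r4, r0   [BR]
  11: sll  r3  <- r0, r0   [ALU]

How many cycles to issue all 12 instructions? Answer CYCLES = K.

  cy0 -> i0,i1 (mul.MUL/and.ALU) pair
  cy1 -> i2 (and.ALU) RAW r1
  cy2 -> i3,i4 (or.ALU/blt.BR) pair
  cy3 -> i5,i6 (sub.ALU/sub.ALU) pair
  cy4 -> i7,i8 (or.ALU/sll.ALU) pair
  cy5 -> i9 (ld.MEM) no-port MEM/BR
  cy6 -> i10,i11 (beq.BR/sll.ALU) pair

CYCLES = 7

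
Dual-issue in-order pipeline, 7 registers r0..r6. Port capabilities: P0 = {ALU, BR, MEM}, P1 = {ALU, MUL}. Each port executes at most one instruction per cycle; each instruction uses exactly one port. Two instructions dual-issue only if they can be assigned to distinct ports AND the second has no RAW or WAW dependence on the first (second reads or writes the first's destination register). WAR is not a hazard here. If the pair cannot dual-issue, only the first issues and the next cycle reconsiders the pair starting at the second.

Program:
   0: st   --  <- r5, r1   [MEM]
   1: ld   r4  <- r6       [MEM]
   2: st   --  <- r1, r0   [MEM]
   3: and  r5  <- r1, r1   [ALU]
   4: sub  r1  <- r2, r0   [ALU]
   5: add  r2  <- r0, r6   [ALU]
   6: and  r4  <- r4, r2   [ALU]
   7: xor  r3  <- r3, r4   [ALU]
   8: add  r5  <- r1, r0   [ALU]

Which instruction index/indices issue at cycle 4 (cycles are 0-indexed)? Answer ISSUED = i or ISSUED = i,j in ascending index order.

t=0 i0:st ; no-port MEM/MEM
t=1 i1:ld ; no-port MEM/MEM
t=2 i2,i3:st+and ; pair
t=3 i4,i5:sub+add ; pair
t=4 i6:and ; RAW r4
t=5 i7,i8:xor+add ; pair

ISSUED = 6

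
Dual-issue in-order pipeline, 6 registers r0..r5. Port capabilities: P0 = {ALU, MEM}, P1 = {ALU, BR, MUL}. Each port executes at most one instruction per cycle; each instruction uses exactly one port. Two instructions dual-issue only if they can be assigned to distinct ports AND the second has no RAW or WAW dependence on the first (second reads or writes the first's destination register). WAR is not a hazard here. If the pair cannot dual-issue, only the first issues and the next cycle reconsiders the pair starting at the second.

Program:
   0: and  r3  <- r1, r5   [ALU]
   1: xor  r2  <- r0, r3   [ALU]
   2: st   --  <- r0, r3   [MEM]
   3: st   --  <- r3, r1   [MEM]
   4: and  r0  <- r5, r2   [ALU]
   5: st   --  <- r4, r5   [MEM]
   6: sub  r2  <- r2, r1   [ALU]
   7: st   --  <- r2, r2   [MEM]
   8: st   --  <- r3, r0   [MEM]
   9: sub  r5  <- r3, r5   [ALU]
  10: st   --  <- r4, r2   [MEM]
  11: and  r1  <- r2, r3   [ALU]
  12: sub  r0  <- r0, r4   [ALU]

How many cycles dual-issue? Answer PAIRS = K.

PAIRS = 5

c0: i0 and.ALU  RAW r3
c1: i1/i2 xor.ALU;st.MEM  2-wide
c2: i3/i4 st.MEM;and.ALU  2-wide
c3: i5/i6 st.MEM;sub.ALU  2-wide
c4: i7 st.MEM  no-port MEM/MEM
c5: i8/i9 st.MEM;sub.ALU  2-wide
c6: i10/i11 st.MEM;and.ALU  2-wide
c7: i12 sub.ALU  tail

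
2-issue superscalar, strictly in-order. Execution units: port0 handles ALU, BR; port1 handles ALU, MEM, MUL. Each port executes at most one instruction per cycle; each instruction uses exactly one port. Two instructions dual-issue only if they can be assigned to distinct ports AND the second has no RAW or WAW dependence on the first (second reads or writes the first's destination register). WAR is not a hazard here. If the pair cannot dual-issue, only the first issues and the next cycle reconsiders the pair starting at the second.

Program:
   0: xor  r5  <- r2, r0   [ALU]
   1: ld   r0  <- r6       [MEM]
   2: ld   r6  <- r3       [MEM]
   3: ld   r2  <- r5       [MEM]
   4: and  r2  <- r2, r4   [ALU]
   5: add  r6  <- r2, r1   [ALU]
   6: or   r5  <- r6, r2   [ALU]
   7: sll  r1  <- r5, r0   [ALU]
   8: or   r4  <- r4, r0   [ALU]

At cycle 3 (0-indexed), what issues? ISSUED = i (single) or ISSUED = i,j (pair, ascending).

t=0 i0&i1:xor/ld ; pair
t=1 i2:ld ; no-port MEM/MEM
t=2 i3:ld ; RAW+WAW r2
t=3 i4:and ; RAW r2
t=4 i5:add ; RAW r6
t=5 i6:or ; RAW r5
t=6 i7&i8:sll/or ; pair

ISSUED = 4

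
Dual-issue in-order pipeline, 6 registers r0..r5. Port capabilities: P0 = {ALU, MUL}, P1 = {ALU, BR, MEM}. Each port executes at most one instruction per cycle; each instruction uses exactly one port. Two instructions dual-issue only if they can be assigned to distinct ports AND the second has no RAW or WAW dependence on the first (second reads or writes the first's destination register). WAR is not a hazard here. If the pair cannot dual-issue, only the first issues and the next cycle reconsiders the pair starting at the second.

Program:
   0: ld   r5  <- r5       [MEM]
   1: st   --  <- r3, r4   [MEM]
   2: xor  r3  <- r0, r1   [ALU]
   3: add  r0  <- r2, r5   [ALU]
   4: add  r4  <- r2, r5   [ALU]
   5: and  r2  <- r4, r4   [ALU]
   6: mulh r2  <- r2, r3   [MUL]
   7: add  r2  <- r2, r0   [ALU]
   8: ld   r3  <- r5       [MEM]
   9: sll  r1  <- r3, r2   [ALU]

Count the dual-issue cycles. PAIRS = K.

PAIRS = 3

0. ld.MEM @i0  | no-port MEM/MEM
1. st.MEM+xor.ALU @i1/i2  | 2-wide
2. add.ALU+add.ALU @i3/i4  | 2-wide
3. and.ALU @i5  | RAW+WAW r2
4. mulh.MUL @i6  | RAW+WAW r2
5. add.ALU+ld.MEM @i7/i8  | 2-wide
6. sll.ALU @i9  | tail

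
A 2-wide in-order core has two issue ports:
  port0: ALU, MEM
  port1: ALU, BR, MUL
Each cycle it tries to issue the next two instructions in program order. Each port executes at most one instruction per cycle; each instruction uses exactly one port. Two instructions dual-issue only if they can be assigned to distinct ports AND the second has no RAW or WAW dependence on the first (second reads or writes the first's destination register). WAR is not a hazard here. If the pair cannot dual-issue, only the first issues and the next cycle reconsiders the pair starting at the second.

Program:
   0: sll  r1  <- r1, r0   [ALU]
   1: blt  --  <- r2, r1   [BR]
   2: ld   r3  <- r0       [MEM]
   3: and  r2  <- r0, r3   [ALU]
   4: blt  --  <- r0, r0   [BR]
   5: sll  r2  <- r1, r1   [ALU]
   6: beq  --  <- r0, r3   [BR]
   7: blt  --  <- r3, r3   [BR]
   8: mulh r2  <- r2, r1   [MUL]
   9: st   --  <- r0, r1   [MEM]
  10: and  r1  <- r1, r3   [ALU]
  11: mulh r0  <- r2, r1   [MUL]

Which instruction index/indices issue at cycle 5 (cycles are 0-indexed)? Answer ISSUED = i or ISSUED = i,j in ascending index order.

ISSUED = 8,9

#0 head=0: sll i0 RAW r1
#1 head=1: blt/ld i1&i2 dual
#2 head=3: and/blt i3&i4 dual
#3 head=5: sll/beq i5&i6 dual
#4 head=7: blt i7 no-port BR/MUL
#5 head=8: mulh/st i8&i9 dual
#6 head=10: and i10 RAW r1
#7 head=11: mulh i11 tail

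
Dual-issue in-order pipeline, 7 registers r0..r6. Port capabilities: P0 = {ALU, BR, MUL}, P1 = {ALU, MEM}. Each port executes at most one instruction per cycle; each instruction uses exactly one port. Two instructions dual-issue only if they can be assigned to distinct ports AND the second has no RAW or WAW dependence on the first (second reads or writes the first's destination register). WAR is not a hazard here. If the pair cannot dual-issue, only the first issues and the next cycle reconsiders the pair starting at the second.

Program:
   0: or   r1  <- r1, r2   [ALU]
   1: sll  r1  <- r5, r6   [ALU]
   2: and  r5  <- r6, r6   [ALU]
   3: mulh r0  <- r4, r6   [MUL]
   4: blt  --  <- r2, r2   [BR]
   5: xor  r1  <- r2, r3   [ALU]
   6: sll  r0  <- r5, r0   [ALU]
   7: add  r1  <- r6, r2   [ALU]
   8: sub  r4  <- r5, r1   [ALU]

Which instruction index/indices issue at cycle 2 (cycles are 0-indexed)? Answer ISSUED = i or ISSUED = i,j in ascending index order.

#0 head=0: or.ALU i0 WAW r1
#1 head=1: sll.ALU+and.ALU i1+i2 dual
#2 head=3: mulh.MUL i3 no-port MUL/BR
#3 head=4: blt.BR+xor.ALU i4+i5 dual
#4 head=6: sll.ALU+add.ALU i6+i7 dual
#5 head=8: sub.ALU i8 tail

ISSUED = 3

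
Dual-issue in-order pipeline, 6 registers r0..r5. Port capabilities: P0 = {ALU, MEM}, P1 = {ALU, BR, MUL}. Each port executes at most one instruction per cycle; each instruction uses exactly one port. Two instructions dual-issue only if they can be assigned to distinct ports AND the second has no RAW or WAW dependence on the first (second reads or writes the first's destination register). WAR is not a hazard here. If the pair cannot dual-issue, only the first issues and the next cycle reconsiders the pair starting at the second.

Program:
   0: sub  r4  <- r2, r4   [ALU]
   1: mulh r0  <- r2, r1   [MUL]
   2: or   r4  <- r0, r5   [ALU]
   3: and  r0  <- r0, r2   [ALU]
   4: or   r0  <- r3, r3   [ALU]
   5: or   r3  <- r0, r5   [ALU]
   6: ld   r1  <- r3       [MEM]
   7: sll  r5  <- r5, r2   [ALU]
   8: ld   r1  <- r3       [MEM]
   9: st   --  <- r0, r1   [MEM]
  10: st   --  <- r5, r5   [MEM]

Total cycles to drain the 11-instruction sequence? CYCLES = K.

CYCLES = 8

#0 head=0: sub.ALU;mulh.MUL i0,i1 dual
#1 head=2: or.ALU;and.ALU i2,i3 dual
#2 head=4: or.ALU i4 RAW r0
#3 head=5: or.ALU i5 RAW r3
#4 head=6: ld.MEM;sll.ALU i6,i7 dual
#5 head=8: ld.MEM i8 no-port MEM/MEM
#6 head=9: st.MEM i9 no-port MEM/MEM
#7 head=10: st.MEM i10 tail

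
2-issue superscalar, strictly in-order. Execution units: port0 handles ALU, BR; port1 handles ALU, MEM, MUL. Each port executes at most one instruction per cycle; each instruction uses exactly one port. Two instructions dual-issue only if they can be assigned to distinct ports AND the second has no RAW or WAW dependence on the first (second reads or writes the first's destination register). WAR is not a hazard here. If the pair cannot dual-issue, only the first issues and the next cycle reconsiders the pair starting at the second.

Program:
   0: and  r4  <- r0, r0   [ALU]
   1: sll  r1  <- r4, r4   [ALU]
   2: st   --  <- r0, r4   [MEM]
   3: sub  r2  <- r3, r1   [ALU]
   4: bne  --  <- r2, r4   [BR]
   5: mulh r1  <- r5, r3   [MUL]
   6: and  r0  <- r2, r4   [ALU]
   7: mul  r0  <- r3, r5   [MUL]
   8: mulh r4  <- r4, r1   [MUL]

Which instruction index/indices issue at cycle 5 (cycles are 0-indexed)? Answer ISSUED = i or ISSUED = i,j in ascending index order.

ISSUED = 7

[0] i0  and  -- RAW r4
[1] i1+i2  sll;st  -- pair
[2] i3  sub  -- RAW r2
[3] i4+i5  bne;mulh  -- pair
[4] i6  and  -- WAW r0
[5] i7  mul  -- no-port MUL/MUL
[6] i8  mulh  -- tail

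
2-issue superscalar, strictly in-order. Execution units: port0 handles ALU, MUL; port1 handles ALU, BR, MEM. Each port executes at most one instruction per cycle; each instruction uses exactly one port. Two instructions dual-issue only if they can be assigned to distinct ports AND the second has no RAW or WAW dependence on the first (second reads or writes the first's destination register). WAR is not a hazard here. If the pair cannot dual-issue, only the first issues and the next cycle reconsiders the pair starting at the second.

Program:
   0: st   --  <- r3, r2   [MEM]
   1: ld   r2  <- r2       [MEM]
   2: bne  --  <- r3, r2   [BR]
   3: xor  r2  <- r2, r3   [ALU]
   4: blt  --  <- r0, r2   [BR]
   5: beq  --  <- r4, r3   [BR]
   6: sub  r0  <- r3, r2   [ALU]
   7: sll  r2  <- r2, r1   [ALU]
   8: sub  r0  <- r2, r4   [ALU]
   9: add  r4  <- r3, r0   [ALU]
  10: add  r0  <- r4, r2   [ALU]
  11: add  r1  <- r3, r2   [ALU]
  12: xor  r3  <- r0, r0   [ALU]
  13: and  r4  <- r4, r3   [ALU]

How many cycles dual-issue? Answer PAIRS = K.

  cy0 -> i0 (st.MEM) no-port MEM/MEM
  cy1 -> i1 (ld.MEM) no-port MEM/BR
  cy2 -> i2+i3 (bne.BR xor.ALU) pair
  cy3 -> i4 (blt.BR) no-port BR/BR
  cy4 -> i5+i6 (beq.BR sub.ALU) pair
  cy5 -> i7 (sll.ALU) RAW r2
  cy6 -> i8 (sub.ALU) RAW r0
  cy7 -> i9 (add.ALU) RAW r4
  cy8 -> i10+i11 (add.ALU add.ALU) pair
  cy9 -> i12 (xor.ALU) RAW r3
  cy10 -> i13 (and.ALU) tail

PAIRS = 3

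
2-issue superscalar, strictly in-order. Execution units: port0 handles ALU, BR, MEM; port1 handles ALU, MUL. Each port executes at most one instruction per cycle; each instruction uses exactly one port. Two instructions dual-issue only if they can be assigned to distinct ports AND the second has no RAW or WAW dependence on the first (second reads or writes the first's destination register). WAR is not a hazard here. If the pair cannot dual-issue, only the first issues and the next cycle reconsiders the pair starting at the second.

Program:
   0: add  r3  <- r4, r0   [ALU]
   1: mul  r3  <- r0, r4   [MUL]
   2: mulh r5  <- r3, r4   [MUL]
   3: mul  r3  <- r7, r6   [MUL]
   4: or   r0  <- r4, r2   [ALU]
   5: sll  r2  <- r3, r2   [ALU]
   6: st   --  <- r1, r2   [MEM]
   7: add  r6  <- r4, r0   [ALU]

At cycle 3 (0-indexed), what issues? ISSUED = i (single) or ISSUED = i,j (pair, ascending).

0. add @i0  | WAW r3
1. mul @i1  | no-port MUL/MUL
2. mulh @i2  | no-port MUL/MUL
3. mul or @i3+i4  | dual
4. sll @i5  | RAW r2
5. st add @i6+i7  | dual

ISSUED = 3,4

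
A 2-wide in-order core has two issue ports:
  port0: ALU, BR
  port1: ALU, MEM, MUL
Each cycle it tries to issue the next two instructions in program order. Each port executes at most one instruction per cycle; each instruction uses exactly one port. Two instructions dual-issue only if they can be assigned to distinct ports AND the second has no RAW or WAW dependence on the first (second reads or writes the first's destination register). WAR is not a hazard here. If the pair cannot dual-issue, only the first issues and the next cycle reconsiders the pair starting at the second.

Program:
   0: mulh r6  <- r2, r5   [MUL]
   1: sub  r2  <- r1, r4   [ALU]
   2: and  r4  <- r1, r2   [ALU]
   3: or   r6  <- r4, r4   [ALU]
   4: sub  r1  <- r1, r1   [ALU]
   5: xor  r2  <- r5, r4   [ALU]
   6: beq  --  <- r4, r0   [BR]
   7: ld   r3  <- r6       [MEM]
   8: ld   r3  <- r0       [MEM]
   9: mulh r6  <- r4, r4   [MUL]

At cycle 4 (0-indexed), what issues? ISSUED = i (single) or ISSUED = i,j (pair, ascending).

ISSUED = 7

#0 head=0: mulh;sub i0&i1 pair
#1 head=2: and i2 RAW r4
#2 head=3: or;sub i3&i4 pair
#3 head=5: xor;beq i5&i6 pair
#4 head=7: ld i7 no-port MEM/MEM
#5 head=8: ld i8 no-port MEM/MUL
#6 head=9: mulh i9 tail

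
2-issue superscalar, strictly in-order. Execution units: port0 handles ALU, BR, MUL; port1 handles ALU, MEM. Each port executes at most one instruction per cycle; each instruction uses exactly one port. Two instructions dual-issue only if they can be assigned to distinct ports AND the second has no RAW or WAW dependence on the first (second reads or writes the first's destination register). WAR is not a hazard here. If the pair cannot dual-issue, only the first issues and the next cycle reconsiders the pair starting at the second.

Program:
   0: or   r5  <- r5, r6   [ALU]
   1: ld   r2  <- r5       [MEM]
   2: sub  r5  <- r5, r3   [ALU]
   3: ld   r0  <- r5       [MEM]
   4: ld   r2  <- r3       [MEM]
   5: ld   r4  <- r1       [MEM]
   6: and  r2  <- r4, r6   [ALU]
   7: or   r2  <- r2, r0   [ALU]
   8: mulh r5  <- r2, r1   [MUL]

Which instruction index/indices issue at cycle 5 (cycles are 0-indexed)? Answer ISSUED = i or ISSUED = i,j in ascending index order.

ISSUED = 6

#0 head=0: or.ALU i0 RAW r5
#1 head=1: ld.MEM/sub.ALU i1+i2 2-wide
#2 head=3: ld.MEM i3 no-port MEM/MEM
#3 head=4: ld.MEM i4 no-port MEM/MEM
#4 head=5: ld.MEM i5 RAW r4
#5 head=6: and.ALU i6 RAW+WAW r2
#6 head=7: or.ALU i7 RAW r2
#7 head=8: mulh.MUL i8 tail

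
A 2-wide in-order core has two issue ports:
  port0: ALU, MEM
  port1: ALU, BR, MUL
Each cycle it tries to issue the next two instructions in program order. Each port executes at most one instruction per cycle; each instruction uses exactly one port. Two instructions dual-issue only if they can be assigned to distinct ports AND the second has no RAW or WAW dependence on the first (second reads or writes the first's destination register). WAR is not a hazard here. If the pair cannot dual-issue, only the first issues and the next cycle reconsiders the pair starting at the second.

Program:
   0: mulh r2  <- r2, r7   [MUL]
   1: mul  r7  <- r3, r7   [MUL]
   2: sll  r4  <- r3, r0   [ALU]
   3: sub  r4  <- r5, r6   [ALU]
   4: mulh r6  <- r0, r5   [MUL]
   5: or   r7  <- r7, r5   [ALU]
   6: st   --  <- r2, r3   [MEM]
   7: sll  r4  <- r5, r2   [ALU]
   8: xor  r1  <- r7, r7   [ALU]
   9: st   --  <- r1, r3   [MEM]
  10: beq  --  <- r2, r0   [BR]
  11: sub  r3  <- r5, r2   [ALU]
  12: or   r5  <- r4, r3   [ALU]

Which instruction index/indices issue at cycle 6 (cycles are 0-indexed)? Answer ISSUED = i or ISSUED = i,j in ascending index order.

#0 head=0: mulh.MUL i0 no-port MUL/MUL
#1 head=1: mul.MUL/sll.ALU i1&i2 dual
#2 head=3: sub.ALU/mulh.MUL i3&i4 dual
#3 head=5: or.ALU/st.MEM i5&i6 dual
#4 head=7: sll.ALU/xor.ALU i7&i8 dual
#5 head=9: st.MEM/beq.BR i9&i10 dual
#6 head=11: sub.ALU i11 RAW r3
#7 head=12: or.ALU i12 tail

ISSUED = 11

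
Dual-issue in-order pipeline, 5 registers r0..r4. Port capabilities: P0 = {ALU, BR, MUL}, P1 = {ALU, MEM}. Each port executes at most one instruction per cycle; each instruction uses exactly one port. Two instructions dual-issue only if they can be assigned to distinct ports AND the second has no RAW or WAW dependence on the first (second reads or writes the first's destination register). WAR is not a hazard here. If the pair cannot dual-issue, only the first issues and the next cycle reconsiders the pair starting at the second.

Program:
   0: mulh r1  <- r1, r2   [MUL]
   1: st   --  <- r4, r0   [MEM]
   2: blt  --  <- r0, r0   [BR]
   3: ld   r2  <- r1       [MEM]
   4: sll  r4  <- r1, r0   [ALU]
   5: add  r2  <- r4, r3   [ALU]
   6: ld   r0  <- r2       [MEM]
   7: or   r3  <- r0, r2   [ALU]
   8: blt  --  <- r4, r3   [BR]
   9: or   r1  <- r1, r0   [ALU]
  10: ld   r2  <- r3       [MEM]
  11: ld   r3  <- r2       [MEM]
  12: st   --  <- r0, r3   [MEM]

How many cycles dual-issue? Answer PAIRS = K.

c0: i0,i1 mulh.MUL/st.MEM  pair
c1: i2,i3 blt.BR/ld.MEM  pair
c2: i4 sll.ALU  RAW r4
c3: i5 add.ALU  RAW r2
c4: i6 ld.MEM  RAW r0
c5: i7 or.ALU  RAW r3
c6: i8,i9 blt.BR/or.ALU  pair
c7: i10 ld.MEM  no-port MEM/MEM
c8: i11 ld.MEM  no-port MEM/MEM
c9: i12 st.MEM  tail

PAIRS = 3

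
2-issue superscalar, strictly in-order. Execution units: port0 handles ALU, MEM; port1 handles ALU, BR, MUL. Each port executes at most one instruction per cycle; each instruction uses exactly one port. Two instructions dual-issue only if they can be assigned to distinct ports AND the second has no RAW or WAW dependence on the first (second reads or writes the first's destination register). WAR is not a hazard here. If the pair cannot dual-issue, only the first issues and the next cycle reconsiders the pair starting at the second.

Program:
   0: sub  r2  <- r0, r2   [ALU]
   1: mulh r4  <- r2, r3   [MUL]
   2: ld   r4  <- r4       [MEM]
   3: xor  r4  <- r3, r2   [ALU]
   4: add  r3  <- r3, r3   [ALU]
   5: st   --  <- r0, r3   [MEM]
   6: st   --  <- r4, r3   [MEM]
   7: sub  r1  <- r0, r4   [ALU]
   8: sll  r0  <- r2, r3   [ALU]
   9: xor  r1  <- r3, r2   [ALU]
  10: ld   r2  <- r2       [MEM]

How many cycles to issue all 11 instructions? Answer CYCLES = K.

0. sub @i0  | RAW r2
1. mulh @i1  | RAW+WAW r4
2. ld @i2  | WAW r4
3. xor;add @i3/i4  | pair
4. st @i5  | no-port MEM/MEM
5. st;sub @i6/i7  | pair
6. sll;xor @i8/i9  | pair
7. ld @i10  | tail

CYCLES = 8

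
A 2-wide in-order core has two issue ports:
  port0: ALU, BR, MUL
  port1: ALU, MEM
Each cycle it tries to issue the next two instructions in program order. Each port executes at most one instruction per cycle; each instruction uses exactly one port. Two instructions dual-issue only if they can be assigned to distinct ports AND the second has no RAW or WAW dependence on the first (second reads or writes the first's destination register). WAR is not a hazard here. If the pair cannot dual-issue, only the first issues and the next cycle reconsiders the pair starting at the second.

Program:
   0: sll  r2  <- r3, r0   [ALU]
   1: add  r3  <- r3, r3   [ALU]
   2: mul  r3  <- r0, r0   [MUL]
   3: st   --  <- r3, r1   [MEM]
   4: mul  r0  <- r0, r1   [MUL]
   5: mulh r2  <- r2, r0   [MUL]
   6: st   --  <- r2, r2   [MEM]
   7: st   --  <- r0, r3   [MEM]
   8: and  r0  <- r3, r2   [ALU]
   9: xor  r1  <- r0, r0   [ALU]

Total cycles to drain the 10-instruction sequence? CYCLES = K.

c0: i0,i1 sll+add  dual
c1: i2 mul  RAW r3
c2: i3,i4 st+mul  dual
c3: i5 mulh  RAW r2
c4: i6 st  no-port MEM/MEM
c5: i7,i8 st+and  dual
c6: i9 xor  tail

CYCLES = 7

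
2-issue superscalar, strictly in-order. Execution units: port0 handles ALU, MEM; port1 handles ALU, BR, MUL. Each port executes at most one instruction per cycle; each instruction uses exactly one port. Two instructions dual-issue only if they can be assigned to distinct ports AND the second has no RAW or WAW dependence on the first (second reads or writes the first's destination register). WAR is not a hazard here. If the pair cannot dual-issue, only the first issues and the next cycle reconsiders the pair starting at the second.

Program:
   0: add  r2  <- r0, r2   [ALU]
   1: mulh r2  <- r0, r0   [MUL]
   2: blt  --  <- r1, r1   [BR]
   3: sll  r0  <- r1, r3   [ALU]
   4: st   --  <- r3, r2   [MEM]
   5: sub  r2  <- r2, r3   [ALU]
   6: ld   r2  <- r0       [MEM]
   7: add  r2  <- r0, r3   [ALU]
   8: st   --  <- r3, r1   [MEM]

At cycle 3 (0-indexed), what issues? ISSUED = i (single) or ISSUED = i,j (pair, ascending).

[0] i0  add  -- WAW r2
[1] i1  mulh  -- no-port MUL/BR
[2] i2&i3  blt/sll  -- dual
[3] i4&i5  st/sub  -- dual
[4] i6  ld  -- WAW r2
[5] i7&i8  add/st  -- dual

ISSUED = 4,5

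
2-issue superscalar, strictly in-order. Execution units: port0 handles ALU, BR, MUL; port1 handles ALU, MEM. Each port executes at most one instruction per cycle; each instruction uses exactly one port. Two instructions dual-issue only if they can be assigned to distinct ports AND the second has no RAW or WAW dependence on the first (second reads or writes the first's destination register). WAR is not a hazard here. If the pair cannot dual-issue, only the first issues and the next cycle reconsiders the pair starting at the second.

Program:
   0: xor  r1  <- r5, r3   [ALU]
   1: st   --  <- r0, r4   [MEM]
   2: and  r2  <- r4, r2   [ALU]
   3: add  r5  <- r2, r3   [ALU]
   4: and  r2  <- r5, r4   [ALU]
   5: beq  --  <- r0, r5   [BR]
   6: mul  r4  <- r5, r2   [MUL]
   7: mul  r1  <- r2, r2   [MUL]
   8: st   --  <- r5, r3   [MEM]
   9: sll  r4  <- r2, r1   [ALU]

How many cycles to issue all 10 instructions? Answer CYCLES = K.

c0: i0,i1 xor+st  dual
c1: i2 and  RAW r2
c2: i3 add  RAW r5
c3: i4,i5 and+beq  dual
c4: i6 mul  no-port MUL/MUL
c5: i7,i8 mul+st  dual
c6: i9 sll  tail

CYCLES = 7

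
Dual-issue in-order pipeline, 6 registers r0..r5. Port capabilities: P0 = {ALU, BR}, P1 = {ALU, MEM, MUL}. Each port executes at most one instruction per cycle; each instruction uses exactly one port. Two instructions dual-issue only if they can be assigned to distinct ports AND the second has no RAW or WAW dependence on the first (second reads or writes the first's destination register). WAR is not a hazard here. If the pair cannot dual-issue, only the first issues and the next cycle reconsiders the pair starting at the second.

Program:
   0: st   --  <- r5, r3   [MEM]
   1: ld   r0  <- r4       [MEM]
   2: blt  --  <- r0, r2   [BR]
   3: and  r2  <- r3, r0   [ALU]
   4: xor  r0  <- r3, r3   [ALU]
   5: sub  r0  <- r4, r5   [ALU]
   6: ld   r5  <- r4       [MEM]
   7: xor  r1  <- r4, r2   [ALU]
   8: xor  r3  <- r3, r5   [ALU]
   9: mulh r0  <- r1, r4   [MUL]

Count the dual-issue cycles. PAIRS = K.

c0: i0 st  no-port MEM/MEM
c1: i1 ld  RAW r0
c2: i2,i3 blt+and  pair
c3: i4 xor  WAW r0
c4: i5,i6 sub+ld  pair
c5: i7,i8 xor+xor  pair
c6: i9 mulh  tail

PAIRS = 3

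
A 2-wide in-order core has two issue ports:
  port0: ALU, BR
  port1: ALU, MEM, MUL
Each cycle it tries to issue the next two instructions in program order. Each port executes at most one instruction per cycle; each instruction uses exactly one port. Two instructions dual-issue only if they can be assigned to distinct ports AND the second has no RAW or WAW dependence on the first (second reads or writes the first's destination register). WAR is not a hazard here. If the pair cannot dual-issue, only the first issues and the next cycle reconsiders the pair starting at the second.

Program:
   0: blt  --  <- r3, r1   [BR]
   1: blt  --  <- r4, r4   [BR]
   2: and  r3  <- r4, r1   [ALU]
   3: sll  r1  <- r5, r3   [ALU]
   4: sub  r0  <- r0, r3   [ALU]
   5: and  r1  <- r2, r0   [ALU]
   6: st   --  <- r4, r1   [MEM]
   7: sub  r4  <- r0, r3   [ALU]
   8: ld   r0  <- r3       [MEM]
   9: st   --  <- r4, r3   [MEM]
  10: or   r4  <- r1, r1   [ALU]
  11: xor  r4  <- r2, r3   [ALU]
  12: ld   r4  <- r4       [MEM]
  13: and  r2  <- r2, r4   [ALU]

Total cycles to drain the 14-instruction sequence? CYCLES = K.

CYCLES = 10

t=0 i0:blt ; no-port BR/BR
t=1 i1,i2:blt+and ; 2-wide
t=2 i3,i4:sll+sub ; 2-wide
t=3 i5:and ; RAW r1
t=4 i6,i7:st+sub ; 2-wide
t=5 i8:ld ; no-port MEM/MEM
t=6 i9,i10:st+or ; 2-wide
t=7 i11:xor ; RAW+WAW r4
t=8 i12:ld ; RAW r4
t=9 i13:and ; tail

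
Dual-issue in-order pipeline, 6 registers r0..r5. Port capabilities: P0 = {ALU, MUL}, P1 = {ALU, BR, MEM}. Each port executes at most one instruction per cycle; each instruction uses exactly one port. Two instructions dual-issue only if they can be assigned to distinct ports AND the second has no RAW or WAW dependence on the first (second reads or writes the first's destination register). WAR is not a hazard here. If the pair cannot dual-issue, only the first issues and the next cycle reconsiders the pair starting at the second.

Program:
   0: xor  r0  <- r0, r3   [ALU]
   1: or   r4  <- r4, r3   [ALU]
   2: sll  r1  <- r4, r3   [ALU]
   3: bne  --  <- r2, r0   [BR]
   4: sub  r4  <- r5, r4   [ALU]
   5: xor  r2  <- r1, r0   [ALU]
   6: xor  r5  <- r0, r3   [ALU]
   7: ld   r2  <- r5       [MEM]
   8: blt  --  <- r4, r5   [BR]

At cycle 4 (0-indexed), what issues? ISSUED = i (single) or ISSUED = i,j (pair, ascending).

ISSUED = 7

0. xor/or @i0&i1  | dual
1. sll/bne @i2&i3  | dual
2. sub/xor @i4&i5  | dual
3. xor @i6  | RAW r5
4. ld @i7  | no-port MEM/BR
5. blt @i8  | tail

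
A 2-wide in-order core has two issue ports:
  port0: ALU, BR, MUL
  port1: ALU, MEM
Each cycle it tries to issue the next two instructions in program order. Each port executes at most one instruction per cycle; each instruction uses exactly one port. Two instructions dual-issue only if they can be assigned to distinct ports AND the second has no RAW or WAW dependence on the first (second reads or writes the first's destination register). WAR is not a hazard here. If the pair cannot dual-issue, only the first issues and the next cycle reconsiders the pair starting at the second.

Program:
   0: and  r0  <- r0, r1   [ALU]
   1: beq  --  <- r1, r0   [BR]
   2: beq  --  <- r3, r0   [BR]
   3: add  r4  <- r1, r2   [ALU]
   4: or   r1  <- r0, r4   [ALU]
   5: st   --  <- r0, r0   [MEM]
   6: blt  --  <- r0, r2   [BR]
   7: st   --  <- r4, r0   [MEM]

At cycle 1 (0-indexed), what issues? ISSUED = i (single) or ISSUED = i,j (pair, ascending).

ISSUED = 1

0. and @i0  | RAW r0
1. beq @i1  | no-port BR/BR
2. beq add @i2,i3  | pair
3. or st @i4,i5  | pair
4. blt st @i6,i7  | pair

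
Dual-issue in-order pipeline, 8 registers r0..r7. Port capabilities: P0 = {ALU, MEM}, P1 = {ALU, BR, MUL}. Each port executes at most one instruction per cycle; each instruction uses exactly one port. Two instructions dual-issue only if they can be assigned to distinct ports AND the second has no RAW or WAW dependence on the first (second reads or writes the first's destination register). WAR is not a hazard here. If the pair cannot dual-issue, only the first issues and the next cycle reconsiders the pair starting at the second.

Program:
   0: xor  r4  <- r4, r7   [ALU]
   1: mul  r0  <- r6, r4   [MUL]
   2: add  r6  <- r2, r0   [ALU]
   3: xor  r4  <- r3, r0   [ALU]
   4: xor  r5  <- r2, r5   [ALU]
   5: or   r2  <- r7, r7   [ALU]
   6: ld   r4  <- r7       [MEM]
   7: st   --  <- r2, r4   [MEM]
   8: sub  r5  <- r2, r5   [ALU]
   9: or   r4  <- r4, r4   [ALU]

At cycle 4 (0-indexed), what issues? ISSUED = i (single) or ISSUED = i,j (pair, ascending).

ISSUED = 6

[0] i0  xor  -- RAW r4
[1] i1  mul  -- RAW r0
[2] i2+i3  add/xor  -- dual
[3] i4+i5  xor/or  -- dual
[4] i6  ld  -- no-port MEM/MEM
[5] i7+i8  st/sub  -- dual
[6] i9  or  -- tail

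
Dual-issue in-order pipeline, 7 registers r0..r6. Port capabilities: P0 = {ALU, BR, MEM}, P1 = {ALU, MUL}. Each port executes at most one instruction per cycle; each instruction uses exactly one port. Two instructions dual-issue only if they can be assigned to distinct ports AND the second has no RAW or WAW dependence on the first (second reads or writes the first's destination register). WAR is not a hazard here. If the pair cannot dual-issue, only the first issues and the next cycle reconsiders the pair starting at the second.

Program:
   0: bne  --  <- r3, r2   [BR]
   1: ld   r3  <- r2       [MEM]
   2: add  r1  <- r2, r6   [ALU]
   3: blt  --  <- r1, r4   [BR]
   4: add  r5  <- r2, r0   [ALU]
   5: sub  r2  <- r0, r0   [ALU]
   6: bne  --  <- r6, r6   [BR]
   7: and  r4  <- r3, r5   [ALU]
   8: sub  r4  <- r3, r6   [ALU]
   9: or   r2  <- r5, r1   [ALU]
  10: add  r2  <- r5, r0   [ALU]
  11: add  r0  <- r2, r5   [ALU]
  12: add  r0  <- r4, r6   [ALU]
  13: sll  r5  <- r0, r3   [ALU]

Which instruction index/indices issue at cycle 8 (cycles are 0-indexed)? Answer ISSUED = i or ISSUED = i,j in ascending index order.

ISSUED = 12

#0 head=0: bne.BR i0 no-port BR/MEM
#1 head=1: ld.MEM/add.ALU i1+i2 2-wide
#2 head=3: blt.BR/add.ALU i3+i4 2-wide
#3 head=5: sub.ALU/bne.BR i5+i6 2-wide
#4 head=7: and.ALU i7 WAW r4
#5 head=8: sub.ALU/or.ALU i8+i9 2-wide
#6 head=10: add.ALU i10 RAW r2
#7 head=11: add.ALU i11 WAW r0
#8 head=12: add.ALU i12 RAW r0
#9 head=13: sll.ALU i13 tail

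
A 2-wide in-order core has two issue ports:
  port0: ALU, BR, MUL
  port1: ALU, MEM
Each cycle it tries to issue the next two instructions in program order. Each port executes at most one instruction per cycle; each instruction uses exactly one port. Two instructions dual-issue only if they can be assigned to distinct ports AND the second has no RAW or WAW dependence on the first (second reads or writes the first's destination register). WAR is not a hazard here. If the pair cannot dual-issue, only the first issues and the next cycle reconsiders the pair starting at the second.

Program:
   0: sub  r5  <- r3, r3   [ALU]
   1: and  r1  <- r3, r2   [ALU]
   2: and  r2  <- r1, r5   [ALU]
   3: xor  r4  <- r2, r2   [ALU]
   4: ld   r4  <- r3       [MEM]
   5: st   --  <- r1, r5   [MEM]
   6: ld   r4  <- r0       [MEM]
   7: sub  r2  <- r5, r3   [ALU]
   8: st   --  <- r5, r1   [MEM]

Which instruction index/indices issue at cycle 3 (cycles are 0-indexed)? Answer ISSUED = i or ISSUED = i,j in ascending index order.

c0: i0,i1 sub.ALU and.ALU  2-wide
c1: i2 and.ALU  RAW r2
c2: i3 xor.ALU  WAW r4
c3: i4 ld.MEM  no-port MEM/MEM
c4: i5 st.MEM  no-port MEM/MEM
c5: i6,i7 ld.MEM sub.ALU  2-wide
c6: i8 st.MEM  tail

ISSUED = 4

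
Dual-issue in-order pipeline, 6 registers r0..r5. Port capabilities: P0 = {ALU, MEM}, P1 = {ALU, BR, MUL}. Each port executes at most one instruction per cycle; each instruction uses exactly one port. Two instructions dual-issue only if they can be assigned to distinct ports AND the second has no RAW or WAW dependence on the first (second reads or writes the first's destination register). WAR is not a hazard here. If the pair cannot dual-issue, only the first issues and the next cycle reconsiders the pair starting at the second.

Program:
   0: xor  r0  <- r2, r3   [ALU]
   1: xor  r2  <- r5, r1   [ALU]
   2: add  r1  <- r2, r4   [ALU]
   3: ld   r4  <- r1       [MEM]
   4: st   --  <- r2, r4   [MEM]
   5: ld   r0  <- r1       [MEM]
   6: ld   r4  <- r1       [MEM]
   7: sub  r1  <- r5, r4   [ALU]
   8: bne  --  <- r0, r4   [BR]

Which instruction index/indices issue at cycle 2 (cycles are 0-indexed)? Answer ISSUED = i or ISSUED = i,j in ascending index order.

#0 head=0: xor xor i0/i1 pair
#1 head=2: add i2 RAW r1
#2 head=3: ld i3 no-port MEM/MEM
#3 head=4: st i4 no-port MEM/MEM
#4 head=5: ld i5 no-port MEM/MEM
#5 head=6: ld i6 RAW r4
#6 head=7: sub bne i7/i8 pair

ISSUED = 3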